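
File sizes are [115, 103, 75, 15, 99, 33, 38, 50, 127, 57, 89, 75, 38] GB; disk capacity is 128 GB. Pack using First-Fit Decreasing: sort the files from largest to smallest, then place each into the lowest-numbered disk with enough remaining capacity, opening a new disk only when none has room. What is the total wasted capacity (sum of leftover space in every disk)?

110

Sorted descending: 127, 115, 103, 99, 89, 75, 75, 57, 50, 38, 38, 33, 15.
Put 127 GB in disk 1; 1 GB remain.
Put 115 GB in disk 2; 13 GB remain.
Put 103 GB in disk 3; 25 GB remain.
Put 99 GB in disk 4; 29 GB remain.
Put 89 GB in disk 5; 39 GB remain.
Put 75 GB in disk 6; 53 GB remain.
Put 75 GB in disk 7; 53 GB remain.
Put 57 GB in disk 8; 71 GB remain.
Put 50 GB in disk 6; 3 GB remain.
Put 38 GB in disk 5; 1 GB remain.
Put 38 GB in disk 7; 15 GB remain.
Put 33 GB in disk 8; 38 GB remain.
Put 15 GB in disk 3; 10 GB remain.
8 disks × 128 GB = 1024 GB; used 914 GB; unused 110 GB.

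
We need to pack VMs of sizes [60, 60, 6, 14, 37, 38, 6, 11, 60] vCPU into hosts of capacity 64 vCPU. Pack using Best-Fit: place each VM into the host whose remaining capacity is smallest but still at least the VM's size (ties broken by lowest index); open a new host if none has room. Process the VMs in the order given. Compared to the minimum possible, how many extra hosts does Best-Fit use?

0

Best-Fit: [60] [60] [6,14,37,6] [38,11] [60] → 5 hosts.
Total size 292 vCPU; any packing needs at least ⌈292/64⌉ = 5 hosts.
So 5 is already optimal.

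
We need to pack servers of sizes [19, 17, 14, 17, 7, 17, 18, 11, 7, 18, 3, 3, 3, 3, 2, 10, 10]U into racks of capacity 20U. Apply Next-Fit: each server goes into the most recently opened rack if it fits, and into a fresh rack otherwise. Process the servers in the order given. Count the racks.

Put 19U in rack 1; 1U remain.
Put 17U in rack 2; 3U remain.
Put 14U in rack 3; 6U remain.
Put 17U in rack 4; 3U remain.
Put 7U in rack 5; 13U remain.
Put 17U in rack 6; 3U remain.
Put 18U in rack 7; 2U remain.
Put 11U in rack 8; 9U remain.
Put 7U in rack 8; 2U remain.
Put 18U in rack 9; 2U remain.
Put 3U in rack 10; 17U remain.
Put 3U in rack 10; 14U remain.
Put 3U in rack 10; 11U remain.
Put 3U in rack 10; 8U remain.
Put 2U in rack 10; 6U remain.
Put 10U in rack 11; 10U remain.
Put 10U in rack 11; 0U remain.

11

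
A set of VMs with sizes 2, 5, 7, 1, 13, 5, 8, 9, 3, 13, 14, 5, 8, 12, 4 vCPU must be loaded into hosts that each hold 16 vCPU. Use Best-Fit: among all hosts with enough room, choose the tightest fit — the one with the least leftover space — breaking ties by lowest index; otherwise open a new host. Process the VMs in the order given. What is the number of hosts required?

8

host 1: place 2 vCPU, 14 vCPU left
host 1: place 5 vCPU, 9 vCPU left
host 1: place 7 vCPU, 2 vCPU left
host 1: place 1 vCPU, 1 vCPU left
host 2: place 13 vCPU, 3 vCPU left
host 3: place 5 vCPU, 11 vCPU left
host 3: place 8 vCPU, 3 vCPU left
host 4: place 9 vCPU, 7 vCPU left
host 2: place 3 vCPU, 0 vCPU left
host 5: place 13 vCPU, 3 vCPU left
host 6: place 14 vCPU, 2 vCPU left
host 4: place 5 vCPU, 2 vCPU left
host 7: place 8 vCPU, 8 vCPU left
host 8: place 12 vCPU, 4 vCPU left
host 8: place 4 vCPU, 0 vCPU left
Final hosts: [2,5,7,1] [13,3] [5,8] [9,5] [13] [14] [8] [12,4].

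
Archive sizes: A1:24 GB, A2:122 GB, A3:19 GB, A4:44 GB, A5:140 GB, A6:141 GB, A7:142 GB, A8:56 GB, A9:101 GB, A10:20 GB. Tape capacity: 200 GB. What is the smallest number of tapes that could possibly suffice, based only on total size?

5 tapes

Total size = 24 + 122 + 19 + 44 + 140 + 141 + 142 + 56 + 101 + 20 = 809 GB.
⌈809 / 200⌉ = 5.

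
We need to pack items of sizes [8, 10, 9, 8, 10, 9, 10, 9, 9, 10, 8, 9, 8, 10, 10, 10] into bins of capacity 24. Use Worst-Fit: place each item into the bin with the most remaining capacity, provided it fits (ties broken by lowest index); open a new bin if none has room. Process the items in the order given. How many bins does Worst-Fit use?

8 bins

8 → bin 1 (remaining 16)
10 → bin 1 (remaining 6)
9 → bin 2 (remaining 15)
8 → bin 2 (remaining 7)
10 → bin 3 (remaining 14)
9 → bin 3 (remaining 5)
10 → bin 4 (remaining 14)
9 → bin 4 (remaining 5)
9 → bin 5 (remaining 15)
10 → bin 5 (remaining 5)
8 → bin 6 (remaining 16)
9 → bin 6 (remaining 7)
8 → bin 7 (remaining 16)
10 → bin 7 (remaining 6)
10 → bin 8 (remaining 14)
10 → bin 8 (remaining 4)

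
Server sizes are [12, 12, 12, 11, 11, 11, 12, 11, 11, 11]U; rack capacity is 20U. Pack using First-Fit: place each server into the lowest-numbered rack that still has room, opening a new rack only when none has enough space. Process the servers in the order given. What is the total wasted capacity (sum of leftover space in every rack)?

86

rack 1: place 12U, 8U left
rack 2: place 12U, 8U left
rack 3: place 12U, 8U left
rack 4: place 11U, 9U left
rack 5: place 11U, 9U left
rack 6: place 11U, 9U left
rack 7: place 12U, 8U left
rack 8: place 11U, 9U left
rack 9: place 11U, 9U left
rack 10: place 11U, 9U left
10 racks × 20U = 200U; used 114U; unused 86U.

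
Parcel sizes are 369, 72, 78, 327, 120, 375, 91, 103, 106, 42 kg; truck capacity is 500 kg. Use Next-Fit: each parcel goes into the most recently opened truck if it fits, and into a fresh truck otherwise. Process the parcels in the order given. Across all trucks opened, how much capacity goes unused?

317

369 kg → truck 1 (remaining 131 kg)
72 kg → truck 1 (remaining 59 kg)
78 kg → truck 2 (remaining 422 kg)
327 kg → truck 2 (remaining 95 kg)
120 kg → truck 3 (remaining 380 kg)
375 kg → truck 3 (remaining 5 kg)
91 kg → truck 4 (remaining 409 kg)
103 kg → truck 4 (remaining 306 kg)
106 kg → truck 4 (remaining 200 kg)
42 kg → truck 4 (remaining 158 kg)
4 trucks × 500 kg = 2000 kg; used 1683 kg; unused 317 kg.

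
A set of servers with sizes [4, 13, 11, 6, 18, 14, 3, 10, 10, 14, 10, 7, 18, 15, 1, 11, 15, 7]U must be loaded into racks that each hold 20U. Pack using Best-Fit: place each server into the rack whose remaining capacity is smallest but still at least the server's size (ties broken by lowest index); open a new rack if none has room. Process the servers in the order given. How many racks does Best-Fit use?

4U → rack 1 (remaining 16U)
13U → rack 1 (remaining 3U)
11U → rack 2 (remaining 9U)
6U → rack 2 (remaining 3U)
18U → rack 3 (remaining 2U)
14U → rack 4 (remaining 6U)
3U → rack 1 (remaining 0U)
10U → rack 5 (remaining 10U)
10U → rack 5 (remaining 0U)
14U → rack 6 (remaining 6U)
10U → rack 7 (remaining 10U)
7U → rack 7 (remaining 3U)
18U → rack 8 (remaining 2U)
15U → rack 9 (remaining 5U)
1U → rack 3 (remaining 1U)
11U → rack 10 (remaining 9U)
15U → rack 11 (remaining 5U)
7U → rack 10 (remaining 2U)

11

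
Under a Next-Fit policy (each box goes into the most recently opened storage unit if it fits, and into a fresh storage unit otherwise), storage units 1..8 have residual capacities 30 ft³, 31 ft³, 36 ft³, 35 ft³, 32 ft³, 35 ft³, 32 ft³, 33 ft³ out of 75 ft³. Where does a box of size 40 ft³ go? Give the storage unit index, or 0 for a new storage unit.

0

Next-Fit only looks at storage unit 8, which has 33 ft³ free.
40 ft³ does not fit, so a new storage unit is opened.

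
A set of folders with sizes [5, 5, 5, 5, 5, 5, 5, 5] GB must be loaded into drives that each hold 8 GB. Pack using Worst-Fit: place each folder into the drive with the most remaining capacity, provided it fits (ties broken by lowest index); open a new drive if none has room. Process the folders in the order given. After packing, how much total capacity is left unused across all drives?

24

drive 1: place 5 GB, 3 GB left
drive 2: place 5 GB, 3 GB left
drive 3: place 5 GB, 3 GB left
drive 4: place 5 GB, 3 GB left
drive 5: place 5 GB, 3 GB left
drive 6: place 5 GB, 3 GB left
drive 7: place 5 GB, 3 GB left
drive 8: place 5 GB, 3 GB left
8 drives × 8 GB = 64 GB; used 40 GB; unused 24 GB.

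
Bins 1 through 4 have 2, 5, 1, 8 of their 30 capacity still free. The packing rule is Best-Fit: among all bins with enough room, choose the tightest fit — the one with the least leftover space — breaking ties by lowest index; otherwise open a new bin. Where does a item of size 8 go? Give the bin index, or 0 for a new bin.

Bins with room: bin 4 (8).
Tightest fit is bin 4 with 8 free.

4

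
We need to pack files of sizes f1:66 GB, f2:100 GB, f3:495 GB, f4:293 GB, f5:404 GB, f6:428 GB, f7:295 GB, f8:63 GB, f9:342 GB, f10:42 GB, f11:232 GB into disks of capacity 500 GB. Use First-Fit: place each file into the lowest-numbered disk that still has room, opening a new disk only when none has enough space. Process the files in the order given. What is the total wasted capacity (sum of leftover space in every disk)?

740

f1 (66 GB) → disk 1 (remaining 434 GB)
f2 (100 GB) → disk 1 (remaining 334 GB)
f3 (495 GB) → disk 2 (remaining 5 GB)
f4 (293 GB) → disk 1 (remaining 41 GB)
f5 (404 GB) → disk 3 (remaining 96 GB)
f6 (428 GB) → disk 4 (remaining 72 GB)
f7 (295 GB) → disk 5 (remaining 205 GB)
f8 (63 GB) → disk 3 (remaining 33 GB)
f9 (342 GB) → disk 6 (remaining 158 GB)
f10 (42 GB) → disk 4 (remaining 30 GB)
f11 (232 GB) → disk 7 (remaining 268 GB)
7 disks × 500 GB = 3500 GB; used 2760 GB; unused 740 GB.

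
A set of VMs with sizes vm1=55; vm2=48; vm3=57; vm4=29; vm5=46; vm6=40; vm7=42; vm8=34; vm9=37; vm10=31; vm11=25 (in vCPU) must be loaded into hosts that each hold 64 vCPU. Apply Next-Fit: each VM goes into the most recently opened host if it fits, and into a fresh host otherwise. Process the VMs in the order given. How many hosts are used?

Put vm1 (55 vCPU) in host 1; 9 vCPU remain.
Put vm2 (48 vCPU) in host 2; 16 vCPU remain.
Put vm3 (57 vCPU) in host 3; 7 vCPU remain.
Put vm4 (29 vCPU) in host 4; 35 vCPU remain.
Put vm5 (46 vCPU) in host 5; 18 vCPU remain.
Put vm6 (40 vCPU) in host 6; 24 vCPU remain.
Put vm7 (42 vCPU) in host 7; 22 vCPU remain.
Put vm8 (34 vCPU) in host 8; 30 vCPU remain.
Put vm9 (37 vCPU) in host 9; 27 vCPU remain.
Put vm10 (31 vCPU) in host 10; 33 vCPU remain.
Put vm11 (25 vCPU) in host 10; 8 vCPU remain.
Final hosts: [55] [48] [57] [29] [46] [40] [42] [34] [37] [31,25].

10 hosts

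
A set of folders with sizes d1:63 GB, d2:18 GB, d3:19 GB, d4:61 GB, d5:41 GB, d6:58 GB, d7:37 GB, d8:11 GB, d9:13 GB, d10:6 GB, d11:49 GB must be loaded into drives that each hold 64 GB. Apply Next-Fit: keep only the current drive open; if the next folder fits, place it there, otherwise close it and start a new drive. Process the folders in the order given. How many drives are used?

d1 (63 GB) → drive 1 (remaining 1 GB)
d2 (18 GB) → drive 2 (remaining 46 GB)
d3 (19 GB) → drive 2 (remaining 27 GB)
d4 (61 GB) → drive 3 (remaining 3 GB)
d5 (41 GB) → drive 4 (remaining 23 GB)
d6 (58 GB) → drive 5 (remaining 6 GB)
d7 (37 GB) → drive 6 (remaining 27 GB)
d8 (11 GB) → drive 6 (remaining 16 GB)
d9 (13 GB) → drive 6 (remaining 3 GB)
d10 (6 GB) → drive 7 (remaining 58 GB)
d11 (49 GB) → drive 7 (remaining 9 GB)
Final drives: [63] [18,19] [61] [41] [58] [37,11,13] [6,49].

7 drives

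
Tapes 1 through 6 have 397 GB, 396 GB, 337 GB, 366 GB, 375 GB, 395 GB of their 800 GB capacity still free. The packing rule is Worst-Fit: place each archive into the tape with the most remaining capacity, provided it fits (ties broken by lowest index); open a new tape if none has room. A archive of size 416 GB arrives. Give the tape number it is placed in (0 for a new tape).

0

No tape has ≥ 416 GB free, so a new tape is opened.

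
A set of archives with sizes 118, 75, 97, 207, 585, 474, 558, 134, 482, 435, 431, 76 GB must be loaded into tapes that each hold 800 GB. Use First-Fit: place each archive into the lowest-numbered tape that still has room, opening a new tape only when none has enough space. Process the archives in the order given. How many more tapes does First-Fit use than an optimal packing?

1

First-Fit: [118,75,97,207,134,76] [585] [474] [558] [482] [435] [431] → 7 tapes.
6 archives exceed 400 GB (half the capacity), and no two of those can share a tape, so at least 6 tapes are needed.
An optimal packing achieves that bound: [585,207] [558,134,97] [482,118,76,75] [474] [435] [431] → 6 tapes.
Excess: 7 − 6 = 1.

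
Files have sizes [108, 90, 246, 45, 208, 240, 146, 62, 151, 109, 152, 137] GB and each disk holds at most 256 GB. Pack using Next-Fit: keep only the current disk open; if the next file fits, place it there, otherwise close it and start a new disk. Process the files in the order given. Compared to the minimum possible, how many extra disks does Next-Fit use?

2

Next-Fit: [108,90] [246] [45,208] [240] [146,62] [151] [109] [152] [137] → 9 disks.
Total size 1694 GB; any packing needs at least ⌈1694/256⌉ = 7 disks.
An optimal packing achieves that bound: [246] [240] [208,45] [152,90] [151,62] [146,109] [137,108] → 7 disks.
Excess: 9 − 7 = 2.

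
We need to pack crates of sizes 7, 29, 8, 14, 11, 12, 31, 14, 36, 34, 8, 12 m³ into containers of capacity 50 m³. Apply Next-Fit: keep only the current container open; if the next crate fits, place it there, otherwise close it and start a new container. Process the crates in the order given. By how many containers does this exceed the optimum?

1

Next-Fit: [7,29,8] [14,11,12] [31,14] [36] [34,8] [12] → 6 containers.
Total size 216 m³; any packing needs at least ⌈216/50⌉ = 5 containers.
An optimal packing achieves that bound: [36,14] [34,14] [31,12,7] [29,12,8] [11,8] → 5 containers.
Excess: 6 − 5 = 1.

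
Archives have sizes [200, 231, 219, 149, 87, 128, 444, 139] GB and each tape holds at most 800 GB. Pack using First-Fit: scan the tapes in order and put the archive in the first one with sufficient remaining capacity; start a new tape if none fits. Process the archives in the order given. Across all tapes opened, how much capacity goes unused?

3

200 GB → tape 1 (remaining 600 GB)
231 GB → tape 1 (remaining 369 GB)
219 GB → tape 1 (remaining 150 GB)
149 GB → tape 1 (remaining 1 GB)
87 GB → tape 2 (remaining 713 GB)
128 GB → tape 2 (remaining 585 GB)
444 GB → tape 2 (remaining 141 GB)
139 GB → tape 2 (remaining 2 GB)
2 tapes × 800 GB = 1600 GB; used 1597 GB; unused 3 GB.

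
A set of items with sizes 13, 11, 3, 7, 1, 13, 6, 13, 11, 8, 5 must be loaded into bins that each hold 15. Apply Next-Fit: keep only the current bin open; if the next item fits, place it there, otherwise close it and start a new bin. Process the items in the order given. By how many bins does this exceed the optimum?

1

Next-Fit: [13] [11,3] [7,1] [13] [6] [13] [11] [8,5] → 8 bins.
Total size 91; any packing needs at least ⌈91/15⌉ = 7 bins.
An optimal packing achieves that bound: [13,1] [13] [13] [11,3] [11] [8,7] [6,5] → 7 bins.
Excess: 8 − 7 = 1.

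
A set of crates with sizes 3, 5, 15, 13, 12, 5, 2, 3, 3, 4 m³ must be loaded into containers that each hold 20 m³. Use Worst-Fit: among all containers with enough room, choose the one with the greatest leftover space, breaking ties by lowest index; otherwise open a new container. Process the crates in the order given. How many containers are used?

Put 3 m³ in container 1; 17 m³ remain.
Put 5 m³ in container 1; 12 m³ remain.
Put 15 m³ in container 2; 5 m³ remain.
Put 13 m³ in container 3; 7 m³ remain.
Put 12 m³ in container 1; 0 m³ remain.
Put 5 m³ in container 3; 2 m³ remain.
Put 2 m³ in container 2; 3 m³ remain.
Put 3 m³ in container 2; 0 m³ remain.
Put 3 m³ in container 4; 17 m³ remain.
Put 4 m³ in container 4; 13 m³ remain.

4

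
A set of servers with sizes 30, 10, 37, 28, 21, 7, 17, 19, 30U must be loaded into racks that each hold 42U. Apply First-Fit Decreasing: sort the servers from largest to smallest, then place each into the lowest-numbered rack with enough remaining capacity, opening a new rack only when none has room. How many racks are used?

6

Sorted descending: 37, 30, 30, 28, 21, 19, 17, 10, 7.
rack 1: place 37U, 5U left
rack 2: place 30U, 12U left
rack 3: place 30U, 12U left
rack 4: place 28U, 14U left
rack 5: place 21U, 21U left
rack 5: place 19U, 2U left
rack 6: place 17U, 25U left
rack 2: place 10U, 2U left
rack 3: place 7U, 5U left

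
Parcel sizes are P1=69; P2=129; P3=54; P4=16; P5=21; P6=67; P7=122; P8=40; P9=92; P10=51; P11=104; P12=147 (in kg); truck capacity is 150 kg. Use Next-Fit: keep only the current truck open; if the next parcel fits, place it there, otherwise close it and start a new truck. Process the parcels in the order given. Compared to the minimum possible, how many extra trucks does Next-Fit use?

2

Next-Fit: [69] [129] [54,16,21] [67] [122] [40,92] [51] [104] [147] → 9 trucks.
Total size 912 kg; any packing needs at least ⌈912/150⌉ = 7 trucks.
An optimal packing achieves that bound: [147] [129,21] [122,16] [104,40] [92,54] [69,67] [51] → 7 trucks.
Excess: 9 − 7 = 2.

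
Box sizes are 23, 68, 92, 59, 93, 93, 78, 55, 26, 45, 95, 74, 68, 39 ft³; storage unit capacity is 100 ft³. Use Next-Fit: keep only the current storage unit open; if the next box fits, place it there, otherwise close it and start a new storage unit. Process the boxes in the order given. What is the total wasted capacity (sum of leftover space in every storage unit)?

292

storage unit 1: place 23 ft³, 77 ft³ left
storage unit 1: place 68 ft³, 9 ft³ left
storage unit 2: place 92 ft³, 8 ft³ left
storage unit 3: place 59 ft³, 41 ft³ left
storage unit 4: place 93 ft³, 7 ft³ left
storage unit 5: place 93 ft³, 7 ft³ left
storage unit 6: place 78 ft³, 22 ft³ left
storage unit 7: place 55 ft³, 45 ft³ left
storage unit 7: place 26 ft³, 19 ft³ left
storage unit 8: place 45 ft³, 55 ft³ left
storage unit 9: place 95 ft³, 5 ft³ left
storage unit 10: place 74 ft³, 26 ft³ left
storage unit 11: place 68 ft³, 32 ft³ left
storage unit 12: place 39 ft³, 61 ft³ left
12 storage units × 100 ft³ = 1200 ft³; used 908 ft³; unused 292 ft³.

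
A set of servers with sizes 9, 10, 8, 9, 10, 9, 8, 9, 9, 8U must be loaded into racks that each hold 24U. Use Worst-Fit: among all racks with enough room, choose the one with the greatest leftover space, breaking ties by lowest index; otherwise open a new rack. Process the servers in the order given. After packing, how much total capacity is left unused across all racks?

31

rack 1: place 9U, 15U left
rack 1: place 10U, 5U left
rack 2: place 8U, 16U left
rack 2: place 9U, 7U left
rack 3: place 10U, 14U left
rack 3: place 9U, 5U left
rack 4: place 8U, 16U left
rack 4: place 9U, 7U left
rack 5: place 9U, 15U left
rack 5: place 8U, 7U left
5 racks × 24U = 120U; used 89U; unused 31U.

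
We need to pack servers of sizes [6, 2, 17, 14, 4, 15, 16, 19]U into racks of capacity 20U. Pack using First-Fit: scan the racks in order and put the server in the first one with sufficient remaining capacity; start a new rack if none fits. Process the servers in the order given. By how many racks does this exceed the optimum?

1

First-Fit: [6,2,4] [17] [14] [15] [16] [19] → 6 racks.
Total size 93U; any packing needs at least ⌈93/20⌉ = 5 racks.
An optimal packing achieves that bound: [19] [17,2] [16,4] [15] [14,6] → 5 racks.
Excess: 6 − 5 = 1.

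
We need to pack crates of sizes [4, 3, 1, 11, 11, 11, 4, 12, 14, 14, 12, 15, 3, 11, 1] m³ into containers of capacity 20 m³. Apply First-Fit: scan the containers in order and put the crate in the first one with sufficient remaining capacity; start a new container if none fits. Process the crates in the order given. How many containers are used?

container 1: place 4 m³, 16 m³ left
container 1: place 3 m³, 13 m³ left
container 1: place 1 m³, 12 m³ left
container 1: place 11 m³, 1 m³ left
container 2: place 11 m³, 9 m³ left
container 3: place 11 m³, 9 m³ left
container 2: place 4 m³, 5 m³ left
container 4: place 12 m³, 8 m³ left
container 5: place 14 m³, 6 m³ left
container 6: place 14 m³, 6 m³ left
container 7: place 12 m³, 8 m³ left
container 8: place 15 m³, 5 m³ left
container 2: place 3 m³, 2 m³ left
container 9: place 11 m³, 9 m³ left
container 1: place 1 m³, 0 m³ left
Final containers: [4,3,1,11,1] [11,4,3] [11] [12] [14] [14] [12] [15] [11].

9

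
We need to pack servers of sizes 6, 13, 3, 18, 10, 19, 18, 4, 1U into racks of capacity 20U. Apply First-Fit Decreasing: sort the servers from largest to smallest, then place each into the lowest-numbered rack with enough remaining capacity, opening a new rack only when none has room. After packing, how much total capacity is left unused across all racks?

Sorted descending: 19, 18, 18, 13, 10, 6, 4, 3, 1.
Put 19U in rack 1; 1U remain.
Put 18U in rack 2; 2U remain.
Put 18U in rack 3; 2U remain.
Put 13U in rack 4; 7U remain.
Put 10U in rack 5; 10U remain.
Put 6U in rack 4; 1U remain.
Put 4U in rack 5; 6U remain.
Put 3U in rack 5; 3U remain.
Put 1U in rack 1; 0U remain.
5 racks × 20U = 100U; used 92U; unused 8U.

8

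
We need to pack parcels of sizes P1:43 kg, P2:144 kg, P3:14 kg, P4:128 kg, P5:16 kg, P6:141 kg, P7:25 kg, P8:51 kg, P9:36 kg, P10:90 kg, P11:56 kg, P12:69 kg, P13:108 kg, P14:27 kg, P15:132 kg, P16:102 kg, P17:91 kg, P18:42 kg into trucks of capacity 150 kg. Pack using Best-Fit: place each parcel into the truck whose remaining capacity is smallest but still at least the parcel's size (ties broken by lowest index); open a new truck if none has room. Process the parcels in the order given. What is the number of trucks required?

10

truck 1: place P1 (43 kg), 107 kg left
truck 2: place P2 (144 kg), 6 kg left
truck 1: place P3 (14 kg), 93 kg left
truck 3: place P4 (128 kg), 22 kg left
truck 3: place P5 (16 kg), 6 kg left
truck 4: place P6 (141 kg), 9 kg left
truck 1: place P7 (25 kg), 68 kg left
truck 1: place P8 (51 kg), 17 kg left
truck 5: place P9 (36 kg), 114 kg left
truck 5: place P10 (90 kg), 24 kg left
truck 6: place P11 (56 kg), 94 kg left
truck 6: place P12 (69 kg), 25 kg left
truck 7: place P13 (108 kg), 42 kg left
truck 7: place P14 (27 kg), 15 kg left
truck 8: place P15 (132 kg), 18 kg left
truck 9: place P16 (102 kg), 48 kg left
truck 10: place P17 (91 kg), 59 kg left
truck 9: place P18 (42 kg), 6 kg left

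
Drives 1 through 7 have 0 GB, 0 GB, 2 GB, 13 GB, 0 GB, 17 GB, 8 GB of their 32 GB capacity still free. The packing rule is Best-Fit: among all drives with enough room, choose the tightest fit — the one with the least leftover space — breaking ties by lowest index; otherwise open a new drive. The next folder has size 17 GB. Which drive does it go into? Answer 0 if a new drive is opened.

Drives with room: drive 6 (17 GB).
Tightest fit is drive 6 with 17 GB free.

6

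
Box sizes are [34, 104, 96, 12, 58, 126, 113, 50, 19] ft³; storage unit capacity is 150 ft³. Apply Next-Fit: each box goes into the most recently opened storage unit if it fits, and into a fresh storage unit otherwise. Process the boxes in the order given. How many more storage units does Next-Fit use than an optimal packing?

Next-Fit: [34,104] [96,12] [58] [126] [113] [50,19] → 6 storage units.
Total size 612 ft³; any packing needs at least ⌈612/150⌉ = 5 storage units.
An optimal packing achieves that bound: [126,19] [113,34] [104,12] [96,50] [58] → 5 storage units.
Excess: 6 − 5 = 1.

1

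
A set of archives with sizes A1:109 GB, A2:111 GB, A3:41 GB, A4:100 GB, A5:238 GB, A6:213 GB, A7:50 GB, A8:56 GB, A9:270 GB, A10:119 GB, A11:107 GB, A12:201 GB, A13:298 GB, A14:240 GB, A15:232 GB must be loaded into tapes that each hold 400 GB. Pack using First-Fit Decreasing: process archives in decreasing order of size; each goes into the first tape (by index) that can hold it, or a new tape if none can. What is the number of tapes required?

7 tapes

Sorted descending: 298, 270, 240, 238, 232, 213, 201, 119, 111, 109, 107, 100, 56, 50, 41.
Put 298 GB in tape 1; 102 GB remain.
Put 270 GB in tape 2; 130 GB remain.
Put 240 GB in tape 3; 160 GB remain.
Put 238 GB in tape 4; 162 GB remain.
Put 232 GB in tape 5; 168 GB remain.
Put 213 GB in tape 6; 187 GB remain.
Put 201 GB in tape 7; 199 GB remain.
Put 119 GB in tape 2; 11 GB remain.
Put 111 GB in tape 3; 49 GB remain.
Put 109 GB in tape 4; 53 GB remain.
Put 107 GB in tape 5; 61 GB remain.
Put 100 GB in tape 1; 2 GB remain.
Put 56 GB in tape 5; 5 GB remain.
Put 50 GB in tape 4; 3 GB remain.
Put 41 GB in tape 3; 8 GB remain.
Final tapes: [298,100] [270,119] [240,111,41] [238,109,50] [232,107,56] [213] [201].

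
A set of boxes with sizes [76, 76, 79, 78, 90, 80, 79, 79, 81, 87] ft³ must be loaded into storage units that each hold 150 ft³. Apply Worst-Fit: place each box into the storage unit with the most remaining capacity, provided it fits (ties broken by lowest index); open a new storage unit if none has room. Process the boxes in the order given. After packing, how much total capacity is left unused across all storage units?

storage unit 1: place 76 ft³, 74 ft³ left
storage unit 2: place 76 ft³, 74 ft³ left
storage unit 3: place 79 ft³, 71 ft³ left
storage unit 4: place 78 ft³, 72 ft³ left
storage unit 5: place 90 ft³, 60 ft³ left
storage unit 6: place 80 ft³, 70 ft³ left
storage unit 7: place 79 ft³, 71 ft³ left
storage unit 8: place 79 ft³, 71 ft³ left
storage unit 9: place 81 ft³, 69 ft³ left
storage unit 10: place 87 ft³, 63 ft³ left
10 storage units × 150 ft³ = 1500 ft³; used 805 ft³; unused 695 ft³.

695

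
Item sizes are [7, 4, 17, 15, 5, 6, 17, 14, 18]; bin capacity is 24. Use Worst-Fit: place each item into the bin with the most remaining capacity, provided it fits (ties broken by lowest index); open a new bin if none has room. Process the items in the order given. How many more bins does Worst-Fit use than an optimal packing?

Worst-Fit: [7,4,5] [17] [15,6] [17] [14] [18] → 6 bins.
Total size 103; any packing needs at least ⌈103/24⌉ = 5 bins.
An optimal packing achieves that bound: [18,6] [17,7] [17,5] [15,4] [14] → 5 bins.
Excess: 6 − 5 = 1.

1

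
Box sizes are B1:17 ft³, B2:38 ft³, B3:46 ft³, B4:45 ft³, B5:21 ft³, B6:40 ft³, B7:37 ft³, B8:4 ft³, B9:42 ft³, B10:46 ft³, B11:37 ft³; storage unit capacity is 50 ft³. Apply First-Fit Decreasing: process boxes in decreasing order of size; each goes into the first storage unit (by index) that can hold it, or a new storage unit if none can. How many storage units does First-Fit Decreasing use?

9

Sorted descending: 46, 46, 45, 42, 40, 38, 37, 37, 21, 17, 4.
Put 46 ft³ in storage unit 1; 4 ft³ remain.
Put 46 ft³ in storage unit 2; 4 ft³ remain.
Put 45 ft³ in storage unit 3; 5 ft³ remain.
Put 42 ft³ in storage unit 4; 8 ft³ remain.
Put 40 ft³ in storage unit 5; 10 ft³ remain.
Put 38 ft³ in storage unit 6; 12 ft³ remain.
Put 37 ft³ in storage unit 7; 13 ft³ remain.
Put 37 ft³ in storage unit 8; 13 ft³ remain.
Put 21 ft³ in storage unit 9; 29 ft³ remain.
Put 17 ft³ in storage unit 9; 12 ft³ remain.
Put 4 ft³ in storage unit 1; 0 ft³ remain.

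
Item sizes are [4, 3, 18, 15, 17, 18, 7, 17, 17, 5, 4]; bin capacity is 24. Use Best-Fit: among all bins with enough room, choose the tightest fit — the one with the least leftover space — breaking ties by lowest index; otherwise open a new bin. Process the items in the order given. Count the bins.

6 bins

4 → bin 1 (remaining 20)
3 → bin 1 (remaining 17)
18 → bin 2 (remaining 6)
15 → bin 1 (remaining 2)
17 → bin 3 (remaining 7)
18 → bin 4 (remaining 6)
7 → bin 3 (remaining 0)
17 → bin 5 (remaining 7)
17 → bin 6 (remaining 7)
5 → bin 2 (remaining 1)
4 → bin 4 (remaining 2)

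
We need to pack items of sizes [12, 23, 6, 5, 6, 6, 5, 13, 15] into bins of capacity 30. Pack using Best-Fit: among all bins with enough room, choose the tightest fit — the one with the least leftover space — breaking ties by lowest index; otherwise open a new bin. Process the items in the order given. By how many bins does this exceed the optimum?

0

Best-Fit: [12,5,6,6] [23,6] [5,13] [15] → 4 bins.
Total size 91; any packing needs at least ⌈91/30⌉ = 4 bins.
So 4 is already optimal.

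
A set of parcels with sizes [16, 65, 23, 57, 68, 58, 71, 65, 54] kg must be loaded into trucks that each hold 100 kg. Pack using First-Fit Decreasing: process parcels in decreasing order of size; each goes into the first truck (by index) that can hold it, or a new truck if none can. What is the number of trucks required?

Sorted descending: 71, 68, 65, 65, 58, 57, 54, 23, 16.
truck 1: place 71 kg, 29 kg left
truck 2: place 68 kg, 32 kg left
truck 3: place 65 kg, 35 kg left
truck 4: place 65 kg, 35 kg left
truck 5: place 58 kg, 42 kg left
truck 6: place 57 kg, 43 kg left
truck 7: place 54 kg, 46 kg left
truck 1: place 23 kg, 6 kg left
truck 2: place 16 kg, 16 kg left
Final trucks: [71,23] [68,16] [65] [65] [58] [57] [54].

7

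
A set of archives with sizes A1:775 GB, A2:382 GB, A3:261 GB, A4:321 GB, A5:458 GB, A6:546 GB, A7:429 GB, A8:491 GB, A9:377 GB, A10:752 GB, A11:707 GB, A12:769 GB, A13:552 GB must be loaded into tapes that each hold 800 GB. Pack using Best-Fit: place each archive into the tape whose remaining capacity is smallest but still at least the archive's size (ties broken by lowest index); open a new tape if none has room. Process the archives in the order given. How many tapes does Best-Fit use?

11

A1 (775 GB) → tape 1 (remaining 25 GB)
A2 (382 GB) → tape 2 (remaining 418 GB)
A3 (261 GB) → tape 2 (remaining 157 GB)
A4 (321 GB) → tape 3 (remaining 479 GB)
A5 (458 GB) → tape 3 (remaining 21 GB)
A6 (546 GB) → tape 4 (remaining 254 GB)
A7 (429 GB) → tape 5 (remaining 371 GB)
A8 (491 GB) → tape 6 (remaining 309 GB)
A9 (377 GB) → tape 7 (remaining 423 GB)
A10 (752 GB) → tape 8 (remaining 48 GB)
A11 (707 GB) → tape 9 (remaining 93 GB)
A12 (769 GB) → tape 10 (remaining 31 GB)
A13 (552 GB) → tape 11 (remaining 248 GB)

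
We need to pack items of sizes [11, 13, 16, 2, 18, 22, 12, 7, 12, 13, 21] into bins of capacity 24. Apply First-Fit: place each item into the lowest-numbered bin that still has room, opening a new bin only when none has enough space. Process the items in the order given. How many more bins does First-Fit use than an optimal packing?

1

First-Fit: [11,13] [16,2] [18] [22] [12,7] [12] [13] [21] → 8 bins.
Total size 147; any packing needs at least ⌈147/24⌉ = 7 bins.
An optimal packing achieves that bound: [22,2] [21] [18] [16,7] [13,11] [13] [12,12] → 7 bins.
Excess: 8 − 7 = 1.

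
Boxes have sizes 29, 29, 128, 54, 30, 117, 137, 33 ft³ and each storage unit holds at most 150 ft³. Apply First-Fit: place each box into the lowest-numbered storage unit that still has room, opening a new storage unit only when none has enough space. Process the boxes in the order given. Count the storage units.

29 ft³ → storage unit 1 (remaining 121 ft³)
29 ft³ → storage unit 1 (remaining 92 ft³)
128 ft³ → storage unit 2 (remaining 22 ft³)
54 ft³ → storage unit 1 (remaining 38 ft³)
30 ft³ → storage unit 1 (remaining 8 ft³)
117 ft³ → storage unit 3 (remaining 33 ft³)
137 ft³ → storage unit 4 (remaining 13 ft³)
33 ft³ → storage unit 3 (remaining 0 ft³)
Final storage units: [29,29,54,30] [128] [117,33] [137].

4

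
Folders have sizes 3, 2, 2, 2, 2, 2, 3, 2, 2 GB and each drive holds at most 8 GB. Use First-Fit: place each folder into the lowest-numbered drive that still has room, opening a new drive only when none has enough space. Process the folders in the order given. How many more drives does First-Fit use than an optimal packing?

First-Fit: [3,2,2] [2,2,2,2] [3,2] → 3 drives.
Total size 20 GB; any packing needs at least ⌈20/8⌉ = 3 drives.
So 3 is already optimal.

0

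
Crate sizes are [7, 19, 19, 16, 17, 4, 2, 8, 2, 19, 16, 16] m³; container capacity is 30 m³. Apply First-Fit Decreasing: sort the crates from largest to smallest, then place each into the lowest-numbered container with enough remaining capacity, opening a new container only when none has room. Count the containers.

7

Sorted descending: 19, 19, 19, 17, 16, 16, 16, 8, 7, 4, 2, 2.
container 1: place 19 m³, 11 m³ left
container 2: place 19 m³, 11 m³ left
container 3: place 19 m³, 11 m³ left
container 4: place 17 m³, 13 m³ left
container 5: place 16 m³, 14 m³ left
container 6: place 16 m³, 14 m³ left
container 7: place 16 m³, 14 m³ left
container 1: place 8 m³, 3 m³ left
container 2: place 7 m³, 4 m³ left
container 2: place 4 m³, 0 m³ left
container 1: place 2 m³, 1 m³ left
container 3: place 2 m³, 9 m³ left
Final containers: [19,8,2] [19,7,4] [19,2] [17] [16] [16] [16].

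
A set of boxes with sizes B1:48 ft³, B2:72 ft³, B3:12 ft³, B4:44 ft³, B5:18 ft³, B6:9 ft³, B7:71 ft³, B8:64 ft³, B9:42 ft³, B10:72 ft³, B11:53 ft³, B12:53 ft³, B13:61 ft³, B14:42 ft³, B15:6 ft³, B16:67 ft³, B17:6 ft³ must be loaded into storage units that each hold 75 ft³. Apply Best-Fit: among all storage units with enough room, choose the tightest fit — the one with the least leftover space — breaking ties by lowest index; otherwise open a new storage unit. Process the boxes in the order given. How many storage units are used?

Put B1 (48 ft³) in storage unit 1; 27 ft³ remain.
Put B2 (72 ft³) in storage unit 2; 3 ft³ remain.
Put B3 (12 ft³) in storage unit 1; 15 ft³ remain.
Put B4 (44 ft³) in storage unit 3; 31 ft³ remain.
Put B5 (18 ft³) in storage unit 3; 13 ft³ remain.
Put B6 (9 ft³) in storage unit 3; 4 ft³ remain.
Put B7 (71 ft³) in storage unit 4; 4 ft³ remain.
Put B8 (64 ft³) in storage unit 5; 11 ft³ remain.
Put B9 (42 ft³) in storage unit 6; 33 ft³ remain.
Put B10 (72 ft³) in storage unit 7; 3 ft³ remain.
Put B11 (53 ft³) in storage unit 8; 22 ft³ remain.
Put B12 (53 ft³) in storage unit 9; 22 ft³ remain.
Put B13 (61 ft³) in storage unit 10; 14 ft³ remain.
Put B14 (42 ft³) in storage unit 11; 33 ft³ remain.
Put B15 (6 ft³) in storage unit 5; 5 ft³ remain.
Put B16 (67 ft³) in storage unit 12; 8 ft³ remain.
Put B17 (6 ft³) in storage unit 12; 2 ft³ remain.

12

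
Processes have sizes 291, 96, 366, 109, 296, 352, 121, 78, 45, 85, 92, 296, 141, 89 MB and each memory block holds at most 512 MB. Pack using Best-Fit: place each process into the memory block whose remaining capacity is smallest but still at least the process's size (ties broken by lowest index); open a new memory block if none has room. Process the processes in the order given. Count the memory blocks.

6

291 MB → memory block 1 (remaining 221 MB)
96 MB → memory block 1 (remaining 125 MB)
366 MB → memory block 2 (remaining 146 MB)
109 MB → memory block 1 (remaining 16 MB)
296 MB → memory block 3 (remaining 216 MB)
352 MB → memory block 4 (remaining 160 MB)
121 MB → memory block 2 (remaining 25 MB)
78 MB → memory block 4 (remaining 82 MB)
45 MB → memory block 4 (remaining 37 MB)
85 MB → memory block 3 (remaining 131 MB)
92 MB → memory block 3 (remaining 39 MB)
296 MB → memory block 5 (remaining 216 MB)
141 MB → memory block 5 (remaining 75 MB)
89 MB → memory block 6 (remaining 423 MB)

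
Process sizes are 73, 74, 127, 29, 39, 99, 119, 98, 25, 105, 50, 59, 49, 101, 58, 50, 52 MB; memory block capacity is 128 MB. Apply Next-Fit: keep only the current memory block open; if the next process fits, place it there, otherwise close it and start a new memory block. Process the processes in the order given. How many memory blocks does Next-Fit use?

13 memory blocks

memory block 1: place 73 MB, 55 MB left
memory block 2: place 74 MB, 54 MB left
memory block 3: place 127 MB, 1 MB left
memory block 4: place 29 MB, 99 MB left
memory block 4: place 39 MB, 60 MB left
memory block 5: place 99 MB, 29 MB left
memory block 6: place 119 MB, 9 MB left
memory block 7: place 98 MB, 30 MB left
memory block 7: place 25 MB, 5 MB left
memory block 8: place 105 MB, 23 MB left
memory block 9: place 50 MB, 78 MB left
memory block 9: place 59 MB, 19 MB left
memory block 10: place 49 MB, 79 MB left
memory block 11: place 101 MB, 27 MB left
memory block 12: place 58 MB, 70 MB left
memory block 12: place 50 MB, 20 MB left
memory block 13: place 52 MB, 76 MB left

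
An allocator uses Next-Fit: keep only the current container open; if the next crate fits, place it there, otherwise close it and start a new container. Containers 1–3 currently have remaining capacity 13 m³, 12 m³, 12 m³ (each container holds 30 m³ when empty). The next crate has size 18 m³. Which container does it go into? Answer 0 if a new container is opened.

0

Next-Fit only looks at container 3, which has 12 m³ free.
18 m³ does not fit, so a new container is opened.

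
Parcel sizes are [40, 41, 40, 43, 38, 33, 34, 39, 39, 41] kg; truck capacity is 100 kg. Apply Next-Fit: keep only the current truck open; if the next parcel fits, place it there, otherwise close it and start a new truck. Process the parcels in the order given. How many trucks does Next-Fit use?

5

truck 1: place 40 kg, 60 kg left
truck 1: place 41 kg, 19 kg left
truck 2: place 40 kg, 60 kg left
truck 2: place 43 kg, 17 kg left
truck 3: place 38 kg, 62 kg left
truck 3: place 33 kg, 29 kg left
truck 4: place 34 kg, 66 kg left
truck 4: place 39 kg, 27 kg left
truck 5: place 39 kg, 61 kg left
truck 5: place 41 kg, 20 kg left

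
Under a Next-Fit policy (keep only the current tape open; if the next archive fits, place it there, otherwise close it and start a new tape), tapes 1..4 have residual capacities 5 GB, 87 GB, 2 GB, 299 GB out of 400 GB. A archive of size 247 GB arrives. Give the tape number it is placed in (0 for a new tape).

4

Next-Fit only looks at tape 4, which has 299 GB free.
247 GB fits there.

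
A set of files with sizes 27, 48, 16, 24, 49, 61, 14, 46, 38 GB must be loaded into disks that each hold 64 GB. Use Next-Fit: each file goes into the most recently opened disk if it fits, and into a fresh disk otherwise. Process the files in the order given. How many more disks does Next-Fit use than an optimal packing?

1

Next-Fit: [27] [48,16] [24] [49] [61] [14,46] [38] → 7 disks.
Total size 323 GB; any packing needs at least ⌈323/64⌉ = 6 disks.
An optimal packing achieves that bound: [61] [49,14] [48,16] [46] [38,24] [27] → 6 disks.
Excess: 7 − 6 = 1.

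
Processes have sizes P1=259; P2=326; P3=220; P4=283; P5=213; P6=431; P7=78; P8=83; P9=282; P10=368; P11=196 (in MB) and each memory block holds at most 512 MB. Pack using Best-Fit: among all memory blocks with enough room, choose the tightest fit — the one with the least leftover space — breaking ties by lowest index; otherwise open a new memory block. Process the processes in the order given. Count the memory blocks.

memory block 1: place P1 (259 MB), 253 MB left
memory block 2: place P2 (326 MB), 186 MB left
memory block 1: place P3 (220 MB), 33 MB left
memory block 3: place P4 (283 MB), 229 MB left
memory block 3: place P5 (213 MB), 16 MB left
memory block 4: place P6 (431 MB), 81 MB left
memory block 4: place P7 (78 MB), 3 MB left
memory block 2: place P8 (83 MB), 103 MB left
memory block 5: place P9 (282 MB), 230 MB left
memory block 6: place P10 (368 MB), 144 MB left
memory block 5: place P11 (196 MB), 34 MB left
Final memory blocks: [259,220] [326,83] [283,213] [431,78] [282,196] [368].

6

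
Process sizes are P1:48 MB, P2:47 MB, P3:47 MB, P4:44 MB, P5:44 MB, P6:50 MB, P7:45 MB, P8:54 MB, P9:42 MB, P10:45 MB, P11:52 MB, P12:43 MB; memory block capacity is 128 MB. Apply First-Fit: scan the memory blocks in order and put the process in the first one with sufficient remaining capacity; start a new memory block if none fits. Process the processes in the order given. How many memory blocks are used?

P1 (48 MB) → memory block 1 (remaining 80 MB)
P2 (47 MB) → memory block 1 (remaining 33 MB)
P3 (47 MB) → memory block 2 (remaining 81 MB)
P4 (44 MB) → memory block 2 (remaining 37 MB)
P5 (44 MB) → memory block 3 (remaining 84 MB)
P6 (50 MB) → memory block 3 (remaining 34 MB)
P7 (45 MB) → memory block 4 (remaining 83 MB)
P8 (54 MB) → memory block 4 (remaining 29 MB)
P9 (42 MB) → memory block 5 (remaining 86 MB)
P10 (45 MB) → memory block 5 (remaining 41 MB)
P11 (52 MB) → memory block 6 (remaining 76 MB)
P12 (43 MB) → memory block 6 (remaining 33 MB)
Final memory blocks: [48,47] [47,44] [44,50] [45,54] [42,45] [52,43].

6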